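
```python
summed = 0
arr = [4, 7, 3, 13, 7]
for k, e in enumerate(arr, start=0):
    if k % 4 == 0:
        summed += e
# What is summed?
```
Trace:
  summed=0
  summed=4, k=0, e=4
  summed=4, k=1, e=7
  summed=4, k=2, e=3
  summed=4, k=3, e=13
  summed=11, k=4, e=7

Final answer: 11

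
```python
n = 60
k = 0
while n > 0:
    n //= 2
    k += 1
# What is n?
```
Trace:
  n=60
  n=60, k=0
  n=30, k=1
  n=15, k=2
  n=7, k=3
  n=3, k=4
  n=1, k=5
  n=0, k=6

Final answer: 0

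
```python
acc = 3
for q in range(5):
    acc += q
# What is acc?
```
Trace:
  acc=3
  acc=3, q=0
  acc=4, q=1
  acc=6, q=2
  acc=9, q=3
  acc=13, q=4

Final answer: 13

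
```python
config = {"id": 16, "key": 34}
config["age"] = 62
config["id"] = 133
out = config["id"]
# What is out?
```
Trace:
  config={'id': 16, 'key': 34}
  config={'id': 16, 'key': 34, 'age': 62}
  config={'id': 133, 'key': 34, 'age': 62}
  config={'id': 133, 'key': 34, 'age': 62}, out=133

Final answer: 133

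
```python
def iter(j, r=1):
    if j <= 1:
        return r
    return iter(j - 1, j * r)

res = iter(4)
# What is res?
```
Call trace:
iter(j=4, r=1)
  iter(j=3, r=4)
    iter(j=2, r=12)
      iter(j=1, r=24)
      -> return 24
    -> return 24
  -> return 24
-> return 24

Final answer: 24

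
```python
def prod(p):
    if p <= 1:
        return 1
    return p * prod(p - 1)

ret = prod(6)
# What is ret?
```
Call trace:
prod(p=6)
  prod(p=5)
    prod(p=4)
      prod(p=3)
        prod(p=2)
          prod(p=1)
          -> return 1
        -> return 2
      -> return 6
    -> return 24
  -> return 120
-> return 720

Final answer: 720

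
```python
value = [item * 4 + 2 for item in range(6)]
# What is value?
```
Trace:
  item=0
  item=1
  item=2
  item=3
  item=4
  item=5
  value=[2, 6, 10, 14, 18, 22]

Final answer: [2, 6, 10, 14, 18, 22]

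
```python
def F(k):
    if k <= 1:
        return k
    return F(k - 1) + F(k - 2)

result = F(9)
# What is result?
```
Call trace (a repeated sub-call is expanded the first time; later identical calls just restate its return value):
F(k=9)
  F(k=8)
    F(k=7)
      F(k=6)
        F(k=5)
          F(k=4)
            F(k=3)
              F(k=2)
                F(k=1)
                -> return 1
                F(k=0)
                -> return 0
              -> return 1
              F(k=1)
              -> return 1
            -> return 2
            F(k=2) -> return 1  (same call as traced above)
          -> return 3
          F(k=3) -> return 2  (same call as traced above)
        -> return 5
        F(k=4) -> return 3  (same call as traced above)
      -> return 8
      F(k=5) -> return 5  (same call as traced above)
    -> return 13
    F(k=6) -> return 8  (same call as traced above)
  -> return 21
  F(k=7) -> return 13  (same call as traced above)
-> return 34

Final answer: 34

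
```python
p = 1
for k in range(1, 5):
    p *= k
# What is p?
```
Trace:
  p=1
  p=1, k=1
  p=2, k=2
  p=6, k=3
  p=24, k=4

Final answer: 24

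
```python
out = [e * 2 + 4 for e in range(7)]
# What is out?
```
Trace:
  e=0
  e=1
  e=2
  e=3
  e=4
  e=5
  e=6
  out=[4, 6, 8, 10, 12, 14, 16]

Final answer: [4, 6, 8, 10, 12, 14, 16]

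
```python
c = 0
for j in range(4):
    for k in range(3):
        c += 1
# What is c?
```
Trace:
  c=0
  c=1, j=0, k=0
  c=2, j=0, k=1
  c=3, j=0, k=2
  c=4, j=1, k=0
  c=5, j=1, k=1
  c=6, j=1, k=2
  c=7, j=2, k=0
  c=8, j=2, k=1
  c=9, j=2, k=2
  c=10, j=3, k=0
  c=11, j=3, k=1
  c=12, j=3, k=2

Final answer: 12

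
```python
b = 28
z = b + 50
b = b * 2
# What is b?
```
Trace:
  b=28
  b=28, z=78
  b=56, z=78

Final answer: 56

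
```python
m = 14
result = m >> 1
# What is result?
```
Trace:
  m=14
  m=14, result=7

Final answer: 7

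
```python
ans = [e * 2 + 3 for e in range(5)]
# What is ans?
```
Trace:
  e=0
  e=1
  e=2
  e=3
  e=4
  ans=[3, 5, 7, 9, 11]

Final answer: [3, 5, 7, 9, 11]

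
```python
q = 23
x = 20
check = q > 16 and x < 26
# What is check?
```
Trace:
  q=23
  q=23, x=20
  q=23, x=20, check=True

Final answer: True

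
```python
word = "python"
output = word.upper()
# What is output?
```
Trace:
  word='python'
  word='python', output='PYTHON'

Final answer: 'PYTHON'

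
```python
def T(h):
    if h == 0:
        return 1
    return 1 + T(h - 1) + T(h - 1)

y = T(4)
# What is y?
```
Call trace (a repeated sub-call is expanded the first time; later identical calls just restate its return value):
T(h=4)
  T(h=3)
    T(h=2)
      T(h=1)
        T(h=0)
        -> return 1
        T(h=0)
        -> return 1
      -> return 3
      T(h=1) -> return 3  (same call as traced above)
    -> return 7
    T(h=2) -> return 7  (same call as traced above)
  -> return 15
  T(h=3) -> return 15  (same call as traced above)
-> return 31

Final answer: 31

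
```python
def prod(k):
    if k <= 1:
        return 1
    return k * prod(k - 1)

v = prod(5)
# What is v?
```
Call trace:
prod(k=5)
  prod(k=4)
    prod(k=3)
      prod(k=2)
        prod(k=1)
        -> return 1
      -> return 2
    -> return 6
  -> return 24
-> return 120

Final answer: 120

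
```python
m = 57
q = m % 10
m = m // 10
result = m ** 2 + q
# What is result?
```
Trace:
  m=57
  m=57, q=7
  m=5, q=7
  m=5, q=7, result=32

Final answer: 32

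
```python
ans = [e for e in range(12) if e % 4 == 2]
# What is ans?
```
Trace:
  e=0
  e=1
  e=2
  e=3
  e=4
  e=5
  e=6
  e=7
  e=8
  e=9
  e=10
  e=11
  ans=[2, 6, 10]

Final answer: [2, 6, 10]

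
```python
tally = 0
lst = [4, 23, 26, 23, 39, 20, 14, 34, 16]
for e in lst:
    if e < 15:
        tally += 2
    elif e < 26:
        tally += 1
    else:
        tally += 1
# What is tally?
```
Trace:
  tally=0
  tally=2, e=4
  tally=3, e=23
  tally=4, e=26
  tally=5, e=23
  tally=6, e=39
  tally=7, e=20
  tally=9, e=14
  tally=10, e=34
  tally=11, e=16

Final answer: 11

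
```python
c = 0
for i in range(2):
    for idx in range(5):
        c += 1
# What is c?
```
Trace:
  c=0
  c=1, i=0, idx=0
  c=2, i=0, idx=1
  c=3, i=0, idx=2
  c=4, i=0, idx=3
  c=5, i=0, idx=4
  c=6, i=1, idx=0
  c=7, i=1, idx=1
  c=8, i=1, idx=2
  c=9, i=1, idx=3
  c=10, i=1, idx=4

Final answer: 10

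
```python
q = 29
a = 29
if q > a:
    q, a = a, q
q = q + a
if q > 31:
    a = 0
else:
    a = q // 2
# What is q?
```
Trace:
  q=29
  q=29, a=29
  q=29, a=29
  q=58, a=29
  q=58, a=0

Final answer: 58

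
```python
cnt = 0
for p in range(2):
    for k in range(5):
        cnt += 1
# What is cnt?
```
Trace:
  cnt=0
  cnt=1, p=0, k=0
  cnt=2, p=0, k=1
  cnt=3, p=0, k=2
  cnt=4, p=0, k=3
  cnt=5, p=0, k=4
  cnt=6, p=1, k=0
  cnt=7, p=1, k=1
  cnt=8, p=1, k=2
  cnt=9, p=1, k=3
  cnt=10, p=1, k=4

Final answer: 10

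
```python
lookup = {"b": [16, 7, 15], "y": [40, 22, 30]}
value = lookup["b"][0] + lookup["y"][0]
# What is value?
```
Trace:
  lookup={'b': [16, 7, 15], 'y': [40, 22, 30]}
  lookup={'b': [16, 7, 15], 'y': [40, 22, 30]}, value=56

Final answer: 56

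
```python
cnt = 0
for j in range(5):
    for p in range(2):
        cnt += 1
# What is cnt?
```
Trace:
  cnt=0
  cnt=1, j=0, p=0
  cnt=2, j=0, p=1
  cnt=3, j=1, p=0
  cnt=4, j=1, p=1
  cnt=5, j=2, p=0
  cnt=6, j=2, p=1
  cnt=7, j=3, p=0
  cnt=8, j=3, p=1
  cnt=9, j=4, p=0
  cnt=10, j=4, p=1

Final answer: 10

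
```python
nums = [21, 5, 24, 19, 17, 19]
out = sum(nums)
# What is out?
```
Trace:
  nums=[21, 5, 24, 19, 17, 19]
  nums=[21, 5, 24, 19, 17, 19], out=105

Final answer: 105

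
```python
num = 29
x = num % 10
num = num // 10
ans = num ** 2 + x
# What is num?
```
Trace:
  num=29
  num=29, x=9
  num=2, x=9
  num=2, x=9, ans=13

Final answer: 2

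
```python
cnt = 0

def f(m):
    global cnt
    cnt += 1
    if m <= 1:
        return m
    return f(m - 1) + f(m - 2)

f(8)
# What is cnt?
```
Call trace (a repeated sub-call is expanded the first time; later identical calls just restate its return value):
f(m=8)
  f(m=7)
    f(m=6)
      f(m=5)
        f(m=4)
          f(m=3)
            f(m=2)
              f(m=1)
              -> return 1
              f(m=0)
              -> return 0
            -> return 1
            f(m=1)
            -> return 1
          -> return 2
          f(m=2) -> return 1  (same call as traced above)
        -> return 3
        f(m=3) -> return 2  (same call as traced above)
      -> return 5
      f(m=4) -> return 3  (same call as traced above)
    -> return 8
    f(m=5) -> return 5  (same call as traced above)
  -> return 13
  f(m=6) -> return 8  (same call as traced above)
-> return 21

cnt is incremented once per call, so count the calls in each subtree. Let C(m) = number of calls made by f(m).
C(0) = C(1) = 1 (base case, no recursion); C(m) = 1 + C(m - 1) + C(m - 2) otherwise.
C(2) = 1 + C(1) + C(0) = 1 + 1 + 1 = 3
C(3) = 1 + C(2) + C(1) = 1 + 3 + 1 = 5
C(4) = 1 + C(3) + C(2) = 1 + 5 + 3 = 9
C(5) = 1 + C(4) + C(3) = 1 + 9 + 5 = 15
C(6) = 1 + C(5) + C(4) = 1 + 15 + 9 = 25
C(7) = 1 + C(6) + C(5) = 1 + 25 + 15 = 41
C(8) = 1 + C(7) + C(6) = 1 + 41 + 25 = 67
cnt = C(8) = 67

Final answer: 67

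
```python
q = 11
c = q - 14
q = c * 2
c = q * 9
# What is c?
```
Trace:
  q=11
  q=11, c=-3
  q=-6, c=-3
  q=-6, c=-54

Final answer: -54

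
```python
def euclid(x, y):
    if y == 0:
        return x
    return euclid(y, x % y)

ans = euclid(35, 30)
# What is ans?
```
Call trace:
euclid(x=35, y=30)
  euclid(x=30, y=5)
    euclid(x=5, y=0)
    -> return 5
  -> return 5
-> return 5

Final answer: 5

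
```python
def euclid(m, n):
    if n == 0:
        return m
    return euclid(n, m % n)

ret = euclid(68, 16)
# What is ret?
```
Call trace:
euclid(m=68, n=16)
  euclid(m=16, n=4)
    euclid(m=4, n=0)
    -> return 4
  -> return 4
-> return 4

Final answer: 4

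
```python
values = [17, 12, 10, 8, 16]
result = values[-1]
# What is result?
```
Trace:
  values=[17, 12, 10, 8, 16]
  values=[17, 12, 10, 8, 16], result=16

Final answer: 16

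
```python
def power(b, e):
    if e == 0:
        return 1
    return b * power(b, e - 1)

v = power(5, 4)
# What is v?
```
Call trace:
power(b=5, e=4)
  power(b=5, e=3)
    power(b=5, e=2)
      power(b=5, e=1)
        power(b=5, e=0)
        -> return 1
      -> return 5
    -> return 25
  -> return 125
-> return 625

Final answer: 625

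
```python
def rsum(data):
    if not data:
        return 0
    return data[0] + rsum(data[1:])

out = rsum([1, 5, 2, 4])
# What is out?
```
Call trace:
rsum(data=[1, 5, 2, 4])
  rsum(data=[5, 2, 4])
    rsum(data=[2, 4])
      rsum(data=[4])
        rsum(data=[])
        -> return 0
      -> return 4
    -> return 6
  -> return 11
-> return 12

Final answer: 12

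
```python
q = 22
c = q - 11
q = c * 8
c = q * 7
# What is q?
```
Trace:
  q=22
  q=22, c=11
  q=88, c=11
  q=88, c=616

Final answer: 88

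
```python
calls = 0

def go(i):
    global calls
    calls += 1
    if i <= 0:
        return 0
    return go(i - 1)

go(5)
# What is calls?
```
Call trace:
go(i=5)
  go(i=4)
    go(i=3)
      go(i=2)
        go(i=1)
          go(i=0)
          -> return 0
        -> return 0
      -> return 0
    -> return 0
  -> return 0
-> return 0

calls is incremented once per call. go is entered once for each i = 5, 4, 3, 2, 1, 0 (the i <= 0 call returns without recursing), i.e. 5 + 1 calls.
calls = 6

Final answer: 6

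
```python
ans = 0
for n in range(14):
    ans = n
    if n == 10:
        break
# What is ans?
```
Trace:
  ans=0
  ans=0, n=0
  ans=1, n=1
  ans=2, n=2
  ans=3, n=3
  ans=4, n=4
  ans=5, n=5
  ans=6, n=6
  ans=7, n=7
  ans=8, n=8
  ans=9, n=9
  ans=10, n=10

Final answer: 10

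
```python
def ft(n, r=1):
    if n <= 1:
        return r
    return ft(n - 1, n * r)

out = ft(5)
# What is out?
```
Call trace:
ft(n=5, r=1)
  ft(n=4, r=5)
    ft(n=3, r=20)
      ft(n=2, r=60)
        ft(n=1, r=120)
        -> return 120
      -> return 120
    -> return 120
  -> return 120
-> return 120

Final answer: 120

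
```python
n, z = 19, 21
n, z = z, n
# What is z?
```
Trace:
  n=19, z=21
  n=21, z=19

Final answer: 19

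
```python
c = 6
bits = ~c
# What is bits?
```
Trace:
  c=6
  c=6, bits=-7

Final answer: -7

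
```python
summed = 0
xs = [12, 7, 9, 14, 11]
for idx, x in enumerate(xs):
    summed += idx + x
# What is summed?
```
Trace:
  summed=0
  summed=12, idx=0, x=12
  summed=20, idx=1, x=7
  summed=31, idx=2, x=9
  summed=48, idx=3, x=14
  summed=63, idx=4, x=11

Final answer: 63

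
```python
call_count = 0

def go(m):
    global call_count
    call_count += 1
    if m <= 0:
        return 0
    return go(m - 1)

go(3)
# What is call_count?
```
Call trace:
go(m=3)
  go(m=2)
    go(m=1)
      go(m=0)
      -> return 0
    -> return 0
  -> return 0
-> return 0

call_count is incremented once per call. go is entered once for each m = 3, 2, 1, 0 (the m <= 0 call returns without recursing), i.e. 3 + 1 calls.
call_count = 4

Final answer: 4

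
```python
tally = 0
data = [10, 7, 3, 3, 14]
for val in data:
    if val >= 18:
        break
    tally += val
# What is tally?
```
Trace:
  tally=0
  tally=10, val=10
  tally=17, val=7
  tally=20, val=3
  tally=23, val=3
  tally=37, val=14

Final answer: 37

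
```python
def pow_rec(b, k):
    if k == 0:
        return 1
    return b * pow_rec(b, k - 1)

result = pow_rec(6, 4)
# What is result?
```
Call trace:
pow_rec(b=6, k=4)
  pow_rec(b=6, k=3)
    pow_rec(b=6, k=2)
      pow_rec(b=6, k=1)
        pow_rec(b=6, k=0)
        -> return 1
      -> return 6
    -> return 36
  -> return 216
-> return 1296

Final answer: 1296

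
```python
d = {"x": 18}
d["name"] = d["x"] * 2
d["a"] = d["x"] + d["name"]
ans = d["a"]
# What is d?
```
Trace:
  d={'x': 18}
  d={'x': 18, 'name': 36}
  d={'x': 18, 'name': 36, 'a': 54}
  d={'x': 18, 'name': 36, 'a': 54}, ans=54

Final answer: {'x': 18, 'name': 36, 'a': 54}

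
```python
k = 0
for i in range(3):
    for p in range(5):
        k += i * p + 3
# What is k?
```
Trace:
  k=0
  k=3, i=0, p=0
  k=6, i=0, p=1
  k=9, i=0, p=2
  k=12, i=0, p=3
  k=15, i=0, p=4
  k=18, i=1, p=0
  k=22, i=1, p=1
  k=27, i=1, p=2
  k=33, i=1, p=3
  k=40, i=1, p=4
  k=43, i=2, p=0
  k=48, i=2, p=1
  k=55, i=2, p=2
  k=64, i=2, p=3
  k=75, i=2, p=4

Final answer: 75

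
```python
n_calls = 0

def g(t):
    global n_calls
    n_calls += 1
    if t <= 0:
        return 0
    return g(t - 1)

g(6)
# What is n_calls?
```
Call trace:
g(t=6)
  g(t=5)
    g(t=4)
      g(t=3)
        g(t=2)
          g(t=1)
            g(t=0)
            -> return 0
          -> return 0
        -> return 0
      -> return 0
    -> return 0
  -> return 0
-> return 0

n_calls is incremented once per call. g is entered once for each t = 6, 5, 4, 3, 2, 1, 0 (the t <= 0 call returns without recursing), i.e. 6 + 1 calls.
n_calls = 7

Final answer: 7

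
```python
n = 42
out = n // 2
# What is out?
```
Trace:
  n=42
  n=42, out=21

Final answer: 21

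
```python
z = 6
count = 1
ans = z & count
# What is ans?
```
Trace:
  z=6
  z=6, count=1
  z=6, count=1, ans=0

Final answer: 0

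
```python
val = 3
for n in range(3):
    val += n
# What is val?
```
Trace:
  val=3
  val=3, n=0
  val=4, n=1
  val=6, n=2

Final answer: 6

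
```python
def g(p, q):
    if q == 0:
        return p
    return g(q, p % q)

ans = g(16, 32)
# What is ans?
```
Call trace:
g(p=16, q=32)
  g(p=32, q=16)
    g(p=16, q=0)
    -> return 16
  -> return 16
-> return 16

Final answer: 16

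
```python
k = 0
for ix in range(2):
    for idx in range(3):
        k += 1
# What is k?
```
Trace:
  k=0
  k=1, ix=0, idx=0
  k=2, ix=0, idx=1
  k=3, ix=0, idx=2
  k=4, ix=1, idx=0
  k=5, ix=1, idx=1
  k=6, ix=1, idx=2

Final answer: 6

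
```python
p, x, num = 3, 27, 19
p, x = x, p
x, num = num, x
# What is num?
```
Trace:
  p=3, x=27, num=19
  p=27, x=3, num=19
  p=27, x=19, num=3

Final answer: 3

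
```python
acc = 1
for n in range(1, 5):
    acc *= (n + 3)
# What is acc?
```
Trace:
  acc=1
  acc=4, n=1
  acc=20, n=2
  acc=120, n=3
  acc=840, n=4

Final answer: 840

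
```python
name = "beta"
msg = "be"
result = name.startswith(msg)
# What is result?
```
Trace:
  name='beta'
  name='beta', msg='be'
  name='beta', msg='be', result=True

Final answer: True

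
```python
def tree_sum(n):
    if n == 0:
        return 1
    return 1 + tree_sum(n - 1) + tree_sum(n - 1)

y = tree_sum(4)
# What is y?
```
Call trace (a repeated sub-call is expanded the first time; later identical calls just restate its return value):
tree_sum(n=4)
  tree_sum(n=3)
    tree_sum(n=2)
      tree_sum(n=1)
        tree_sum(n=0)
        -> return 1
        tree_sum(n=0)
        -> return 1
      -> return 3
      tree_sum(n=1) -> return 3  (same call as traced above)
    -> return 7
    tree_sum(n=2) -> return 7  (same call as traced above)
  -> return 15
  tree_sum(n=3) -> return 15  (same call as traced above)
-> return 31

Final answer: 31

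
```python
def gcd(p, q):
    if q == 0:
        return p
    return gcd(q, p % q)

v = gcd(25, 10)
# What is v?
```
Call trace:
gcd(p=25, q=10)
  gcd(p=10, q=5)
    gcd(p=5, q=0)
    -> return 5
  -> return 5
-> return 5

Final answer: 5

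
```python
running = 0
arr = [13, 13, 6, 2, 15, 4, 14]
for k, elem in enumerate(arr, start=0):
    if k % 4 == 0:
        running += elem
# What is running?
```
Trace:
  running=0
  running=13, k=0, elem=13
  running=13, k=1, elem=13
  running=13, k=2, elem=6
  running=13, k=3, elem=2
  running=28, k=4, elem=15
  running=28, k=5, elem=4
  running=28, k=6, elem=14

Final answer: 28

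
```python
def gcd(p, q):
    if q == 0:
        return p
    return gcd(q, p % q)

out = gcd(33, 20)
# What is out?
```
Call trace:
gcd(p=33, q=20)
  gcd(p=20, q=13)
    gcd(p=13, q=7)
      gcd(p=7, q=6)
        gcd(p=6, q=1)
          gcd(p=1, q=0)
          -> return 1
        -> return 1
      -> return 1
    -> return 1
  -> return 1
-> return 1

Final answer: 1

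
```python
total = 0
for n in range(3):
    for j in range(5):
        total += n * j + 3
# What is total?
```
Trace:
  total=0
  total=3, n=0, j=0
  total=6, n=0, j=1
  total=9, n=0, j=2
  total=12, n=0, j=3
  total=15, n=0, j=4
  total=18, n=1, j=0
  total=22, n=1, j=1
  total=27, n=1, j=2
  total=33, n=1, j=3
  total=40, n=1, j=4
  total=43, n=2, j=0
  total=48, n=2, j=1
  total=55, n=2, j=2
  total=64, n=2, j=3
  total=75, n=2, j=4

Final answer: 75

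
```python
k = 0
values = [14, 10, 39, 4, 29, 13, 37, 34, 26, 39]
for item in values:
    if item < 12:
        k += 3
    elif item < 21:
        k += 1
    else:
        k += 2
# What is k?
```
Trace:
  k=0
  k=1, item=14
  k=4, item=10
  k=6, item=39
  k=9, item=4
  k=11, item=29
  k=12, item=13
  k=14, item=37
  k=16, item=34
  k=18, item=26
  k=20, item=39

Final answer: 20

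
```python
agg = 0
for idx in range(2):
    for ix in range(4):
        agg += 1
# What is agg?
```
Trace:
  agg=0
  agg=1, idx=0, ix=0
  agg=2, idx=0, ix=1
  agg=3, idx=0, ix=2
  agg=4, idx=0, ix=3
  agg=5, idx=1, ix=0
  agg=6, idx=1, ix=1
  agg=7, idx=1, ix=2
  agg=8, idx=1, ix=3

Final answer: 8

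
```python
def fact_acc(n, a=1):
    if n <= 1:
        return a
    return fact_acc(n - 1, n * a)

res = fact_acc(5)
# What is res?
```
Call trace:
fact_acc(n=5, a=1)
  fact_acc(n=4, a=5)
    fact_acc(n=3, a=20)
      fact_acc(n=2, a=60)
        fact_acc(n=1, a=120)
        -> return 120
      -> return 120
    -> return 120
  -> return 120
-> return 120

Final answer: 120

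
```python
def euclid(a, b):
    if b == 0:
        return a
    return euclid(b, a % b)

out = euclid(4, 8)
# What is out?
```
Call trace:
euclid(a=4, b=8)
  euclid(a=8, b=4)
    euclid(a=4, b=0)
    -> return 4
  -> return 4
-> return 4

Final answer: 4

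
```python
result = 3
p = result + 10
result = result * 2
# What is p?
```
Trace:
  result=3
  result=3, p=13
  result=6, p=13

Final answer: 13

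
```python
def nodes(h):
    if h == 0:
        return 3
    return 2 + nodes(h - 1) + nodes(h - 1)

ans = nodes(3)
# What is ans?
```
Call trace (a repeated sub-call is expanded the first time; later identical calls just restate its return value):
nodes(h=3)
  nodes(h=2)
    nodes(h=1)
      nodes(h=0)
      -> return 3
      nodes(h=0)
      -> return 3
    -> return 8
    nodes(h=1) -> return 8  (same call as traced above)
  -> return 18
  nodes(h=2) -> return 18  (same call as traced above)
-> return 38

Final answer: 38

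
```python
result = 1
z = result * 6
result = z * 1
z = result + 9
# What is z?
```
Trace:
  result=1
  result=1, z=6
  result=6, z=6
  result=6, z=15

Final answer: 15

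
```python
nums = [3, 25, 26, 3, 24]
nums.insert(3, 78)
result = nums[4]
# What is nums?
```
Trace:
  nums=[3, 25, 26, 3, 24]
  nums=[3, 25, 26, 78, 3, 24]
  nums=[3, 25, 26, 78, 3, 24], result=3

Final answer: [3, 25, 26, 78, 3, 24]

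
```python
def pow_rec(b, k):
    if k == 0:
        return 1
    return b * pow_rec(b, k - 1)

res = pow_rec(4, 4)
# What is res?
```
Call trace:
pow_rec(b=4, k=4)
  pow_rec(b=4, k=3)
    pow_rec(b=4, k=2)
      pow_rec(b=4, k=1)
        pow_rec(b=4, k=0)
        -> return 1
      -> return 4
    -> return 16
  -> return 64
-> return 256

Final answer: 256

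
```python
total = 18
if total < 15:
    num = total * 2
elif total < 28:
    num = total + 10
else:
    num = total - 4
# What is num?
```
Trace:
  total=18
  total=18, num=28

Final answer: 28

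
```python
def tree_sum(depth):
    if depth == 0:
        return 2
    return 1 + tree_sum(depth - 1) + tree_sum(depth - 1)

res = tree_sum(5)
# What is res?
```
Call trace (a repeated sub-call is expanded the first time; later identical calls just restate its return value):
tree_sum(depth=5)
  tree_sum(depth=4)
    tree_sum(depth=3)
      tree_sum(depth=2)
        tree_sum(depth=1)
          tree_sum(depth=0)
          -> return 2
          tree_sum(depth=0)
          -> return 2
        -> return 5
        tree_sum(depth=1) -> return 5  (same call as traced above)
      -> return 11
      tree_sum(depth=2) -> return 11  (same call as traced above)
    -> return 23
    tree_sum(depth=3) -> return 23  (same call as traced above)
  -> return 47
  tree_sum(depth=4) -> return 47  (same call as traced above)
-> return 95

Final answer: 95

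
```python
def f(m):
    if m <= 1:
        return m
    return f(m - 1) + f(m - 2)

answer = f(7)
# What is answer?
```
Call trace (a repeated sub-call is expanded the first time; later identical calls just restate its return value):
f(m=7)
  f(m=6)
    f(m=5)
      f(m=4)
        f(m=3)
          f(m=2)
            f(m=1)
            -> return 1
            f(m=0)
            -> return 0
          -> return 1
          f(m=1)
          -> return 1
        -> return 2
        f(m=2) -> return 1  (same call as traced above)
      -> return 3
      f(m=3) -> return 2  (same call as traced above)
    -> return 5
    f(m=4) -> return 3  (same call as traced above)
  -> return 8
  f(m=5) -> return 5  (same call as traced above)
-> return 13

Final answer: 13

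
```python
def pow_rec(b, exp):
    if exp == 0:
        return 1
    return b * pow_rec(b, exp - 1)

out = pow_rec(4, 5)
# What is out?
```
Call trace:
pow_rec(b=4, exp=5)
  pow_rec(b=4, exp=4)
    pow_rec(b=4, exp=3)
      pow_rec(b=4, exp=2)
        pow_rec(b=4, exp=1)
          pow_rec(b=4, exp=0)
          -> return 1
        -> return 4
      -> return 16
    -> return 64
  -> return 256
-> return 1024

Final answer: 1024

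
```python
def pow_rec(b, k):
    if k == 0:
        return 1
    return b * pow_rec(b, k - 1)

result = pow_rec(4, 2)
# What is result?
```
Call trace:
pow_rec(b=4, k=2)
  pow_rec(b=4, k=1)
    pow_rec(b=4, k=0)
    -> return 1
  -> return 4
-> return 16

Final answer: 16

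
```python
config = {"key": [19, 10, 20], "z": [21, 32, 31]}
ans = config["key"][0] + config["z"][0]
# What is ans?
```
Trace:
  config={'key': [19, 10, 20], 'z': [21, 32, 31]}
  config={'key': [19, 10, 20], 'z': [21, 32, 31]}, ans=40

Final answer: 40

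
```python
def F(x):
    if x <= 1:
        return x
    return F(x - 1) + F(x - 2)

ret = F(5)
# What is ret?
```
Call trace (a repeated sub-call is expanded the first time; later identical calls just restate its return value):
F(x=5)
  F(x=4)
    F(x=3)
      F(x=2)
        F(x=1)
        -> return 1
        F(x=0)
        -> return 0
      -> return 1
      F(x=1)
      -> return 1
    -> return 2
    F(x=2) -> return 1  (same call as traced above)
  -> return 3
  F(x=3) -> return 2  (same call as traced above)
-> return 5

Final answer: 5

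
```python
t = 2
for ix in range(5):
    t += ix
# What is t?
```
Trace:
  t=2
  t=2, ix=0
  t=3, ix=1
  t=5, ix=2
  t=8, ix=3
  t=12, ix=4

Final answer: 12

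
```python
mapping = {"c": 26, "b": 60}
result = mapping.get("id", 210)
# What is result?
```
Trace:
  mapping={'c': 26, 'b': 60}
  mapping={'c': 26, 'b': 60}, result=210

Final answer: 210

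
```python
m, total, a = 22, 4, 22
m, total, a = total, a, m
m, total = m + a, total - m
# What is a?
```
Trace:
  m=22, total=4, a=22
  m=4, total=22, a=22
  m=26, total=18, a=22

Final answer: 22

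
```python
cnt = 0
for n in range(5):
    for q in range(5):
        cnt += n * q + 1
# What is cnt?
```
Trace:
  cnt=0
  cnt=1, n=0, q=0
  cnt=2, n=0, q=1
  cnt=3, n=0, q=2
  cnt=4, n=0, q=3
  cnt=5, n=0, q=4
  cnt=6, n=1, q=0
  cnt=8, n=1, q=1
  cnt=11, n=1, q=2
  cnt=15, n=1, q=3
  cnt=20, n=1, q=4
  cnt=21, n=2, q=0
  cnt=24, n=2, q=1
  cnt=29, n=2, q=2
  cnt=36, n=2, q=3
  cnt=45, n=2, q=4
  cnt=46, n=3, q=0
  cnt=50, n=3, q=1
  cnt=57, n=3, q=2
  cnt=67, n=3, q=3
  cnt=80, n=3, q=4
  cnt=81, n=4, q=0
  cnt=86, n=4, q=1
  cnt=95, n=4, q=2
  cnt=108, n=4, q=3
  cnt=125, n=4, q=4

Final answer: 125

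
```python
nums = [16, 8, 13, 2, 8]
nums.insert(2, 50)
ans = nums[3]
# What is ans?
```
Trace:
  nums=[16, 8, 13, 2, 8]
  nums=[16, 8, 50, 13, 2, 8]
  nums=[16, 8, 50, 13, 2, 8], ans=13

Final answer: 13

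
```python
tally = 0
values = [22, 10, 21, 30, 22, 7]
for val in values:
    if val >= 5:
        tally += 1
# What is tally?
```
Trace:
  tally=0
  tally=1, val=22
  tally=2, val=10
  tally=3, val=21
  tally=4, val=30
  tally=5, val=22
  tally=6, val=7

Final answer: 6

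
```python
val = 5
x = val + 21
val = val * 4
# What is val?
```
Trace:
  val=5
  val=5, x=26
  val=20, x=26

Final answer: 20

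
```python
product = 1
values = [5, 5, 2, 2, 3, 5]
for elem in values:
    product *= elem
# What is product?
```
Trace:
  product=1
  product=5, elem=5
  product=25, elem=5
  product=50, elem=2
  product=100, elem=2
  product=300, elem=3
  product=1500, elem=5

Final answer: 1500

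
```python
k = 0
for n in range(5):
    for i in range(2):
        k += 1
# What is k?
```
Trace:
  k=0
  k=1, n=0, i=0
  k=2, n=0, i=1
  k=3, n=1, i=0
  k=4, n=1, i=1
  k=5, n=2, i=0
  k=6, n=2, i=1
  k=7, n=3, i=0
  k=8, n=3, i=1
  k=9, n=4, i=0
  k=10, n=4, i=1

Final answer: 10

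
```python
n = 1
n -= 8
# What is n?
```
Trace:
  n=1
  n=-7

Final answer: -7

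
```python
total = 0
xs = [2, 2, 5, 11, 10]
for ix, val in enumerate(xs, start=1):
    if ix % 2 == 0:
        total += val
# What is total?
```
Trace:
  total=0
  total=0, ix=1, val=2
  total=2, ix=2, val=2
  total=2, ix=3, val=5
  total=13, ix=4, val=11
  total=13, ix=5, val=10

Final answer: 13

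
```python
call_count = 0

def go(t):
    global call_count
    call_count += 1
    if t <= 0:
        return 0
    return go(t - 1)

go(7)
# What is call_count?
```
Call trace:
go(t=7)
  go(t=6)
    go(t=5)
      go(t=4)
        go(t=3)
          go(t=2)
            go(t=1)
              go(t=0)
              -> return 0
            -> return 0
          -> return 0
        -> return 0
      -> return 0
    -> return 0
  -> return 0
-> return 0

call_count is incremented once per call. go is entered once for each t = 7, 6, 5, 4, 3, 2, 1, 0 (the t <= 0 call returns without recursing), i.e. 7 + 1 calls.
call_count = 8

Final answer: 8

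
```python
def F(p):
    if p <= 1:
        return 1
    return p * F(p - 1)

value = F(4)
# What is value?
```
Call trace:
F(p=4)
  F(p=3)
    F(p=2)
      F(p=1)
      -> return 1
    -> return 2
  -> return 6
-> return 24

Final answer: 24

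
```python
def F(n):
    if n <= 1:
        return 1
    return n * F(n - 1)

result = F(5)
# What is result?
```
Call trace:
F(n=5)
  F(n=4)
    F(n=3)
      F(n=2)
        F(n=1)
        -> return 1
      -> return 2
    -> return 6
  -> return 24
-> return 120

Final answer: 120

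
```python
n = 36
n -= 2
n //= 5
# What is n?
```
Trace:
  n=36
  n=34
  n=6

Final answer: 6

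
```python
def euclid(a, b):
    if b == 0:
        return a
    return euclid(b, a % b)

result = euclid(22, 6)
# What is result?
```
Call trace:
euclid(a=22, b=6)
  euclid(a=6, b=4)
    euclid(a=4, b=2)
      euclid(a=2, b=0)
      -> return 2
    -> return 2
  -> return 2
-> return 2

Final answer: 2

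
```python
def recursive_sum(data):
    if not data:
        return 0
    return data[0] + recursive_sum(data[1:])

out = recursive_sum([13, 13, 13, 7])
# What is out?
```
Call trace:
recursive_sum(data=[13, 13, 13, 7])
  recursive_sum(data=[13, 13, 7])
    recursive_sum(data=[13, 7])
      recursive_sum(data=[7])
        recursive_sum(data=[])
        -> return 0
      -> return 7
    -> return 20
  -> return 33
-> return 46

Final answer: 46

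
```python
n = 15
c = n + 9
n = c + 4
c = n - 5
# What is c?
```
Trace:
  n=15
  n=15, c=24
  n=28, c=24
  n=28, c=23

Final answer: 23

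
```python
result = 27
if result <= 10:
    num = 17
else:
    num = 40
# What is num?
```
Trace:
  result=27
  result=27, num=40

Final answer: 40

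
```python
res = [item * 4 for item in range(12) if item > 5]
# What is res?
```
Trace:
  item=0
  item=1
  item=2
  item=3
  item=4
  item=5
  item=6
  item=7
  item=8
  item=9
  item=10
  item=11
  res=[24, 28, 32, 36, 40, 44]

Final answer: [24, 28, 32, 36, 40, 44]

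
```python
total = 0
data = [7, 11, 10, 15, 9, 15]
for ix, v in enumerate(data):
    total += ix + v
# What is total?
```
Trace:
  total=0
  total=7, ix=0, v=7
  total=19, ix=1, v=11
  total=31, ix=2, v=10
  total=49, ix=3, v=15
  total=62, ix=4, v=9
  total=82, ix=5, v=15

Final answer: 82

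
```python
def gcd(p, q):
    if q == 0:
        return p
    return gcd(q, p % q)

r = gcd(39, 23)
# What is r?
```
Call trace:
gcd(p=39, q=23)
  gcd(p=23, q=16)
    gcd(p=16, q=7)
      gcd(p=7, q=2)
        gcd(p=2, q=1)
          gcd(p=1, q=0)
          -> return 1
        -> return 1
      -> return 1
    -> return 1
  -> return 1
-> return 1

Final answer: 1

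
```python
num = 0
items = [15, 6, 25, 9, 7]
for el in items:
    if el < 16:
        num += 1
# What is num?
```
Trace:
  num=0
  num=1, el=15
  num=2, el=6
  num=2, el=25
  num=3, el=9
  num=4, el=7

Final answer: 4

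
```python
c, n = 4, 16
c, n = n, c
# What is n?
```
Trace:
  c=4, n=16
  c=16, n=4

Final answer: 4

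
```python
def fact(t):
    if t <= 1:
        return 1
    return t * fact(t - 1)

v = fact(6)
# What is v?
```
Call trace:
fact(t=6)
  fact(t=5)
    fact(t=4)
      fact(t=3)
        fact(t=2)
          fact(t=1)
          -> return 1
        -> return 2
      -> return 6
    -> return 24
  -> return 120
-> return 720

Final answer: 720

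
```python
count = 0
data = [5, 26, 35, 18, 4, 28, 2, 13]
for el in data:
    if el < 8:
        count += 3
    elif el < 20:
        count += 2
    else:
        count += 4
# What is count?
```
Trace:
  count=0
  count=3, el=5
  count=7, el=26
  count=11, el=35
  count=13, el=18
  count=16, el=4
  count=20, el=28
  count=23, el=2
  count=25, el=13

Final answer: 25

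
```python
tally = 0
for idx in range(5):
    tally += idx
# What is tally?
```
Trace:
  tally=0
  tally=0, idx=0
  tally=1, idx=1
  tally=3, idx=2
  tally=6, idx=3
  tally=10, idx=4

Final answer: 10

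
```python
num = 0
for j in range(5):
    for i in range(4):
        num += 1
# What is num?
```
Trace:
  num=0
  num=1, j=0, i=0
  num=2, j=0, i=1
  num=3, j=0, i=2
  num=4, j=0, i=3
  num=5, j=1, i=0
  num=6, j=1, i=1
  num=7, j=1, i=2
  num=8, j=1, i=3
  num=9, j=2, i=0
  num=10, j=2, i=1
  num=11, j=2, i=2
  num=12, j=2, i=3
  num=13, j=3, i=0
  num=14, j=3, i=1
  num=15, j=3, i=2
  num=16, j=3, i=3
  num=17, j=4, i=0
  num=18, j=4, i=1
  num=19, j=4, i=2
  num=20, j=4, i=3

Final answer: 20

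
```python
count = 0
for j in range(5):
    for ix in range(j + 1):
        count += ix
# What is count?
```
Trace:
  count=0
  count=0, j=0, ix=0
  count=0, j=1, ix=0
  count=1, j=1, ix=1
  count=1, j=2, ix=0
  count=2, j=2, ix=1
  count=4, j=2, ix=2
  count=4, j=3, ix=0
  count=5, j=3, ix=1
  count=7, j=3, ix=2
  count=10, j=3, ix=3
  count=10, j=4, ix=0
  count=11, j=4, ix=1
  count=13, j=4, ix=2
  count=16, j=4, ix=3
  count=20, j=4, ix=4

Final answer: 20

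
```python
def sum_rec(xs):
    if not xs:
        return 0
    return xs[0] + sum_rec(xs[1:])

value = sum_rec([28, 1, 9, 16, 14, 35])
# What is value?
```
Call trace:
sum_rec(xs=[28, 1, 9, 16, 14, 35])
  sum_rec(xs=[1, 9, 16, 14, 35])
    sum_rec(xs=[9, 16, 14, 35])
      sum_rec(xs=[16, 14, 35])
        sum_rec(xs=[14, 35])
          sum_rec(xs=[35])
            sum_rec(xs=[])
            -> return 0
          -> return 35
        -> return 49
      -> return 65
    -> return 74
  -> return 75
-> return 103

Final answer: 103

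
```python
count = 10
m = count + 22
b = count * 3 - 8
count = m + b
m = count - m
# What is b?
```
Trace:
  count=10
  count=10, m=32
  count=10, m=32, b=22
  count=54, m=32, b=22
  count=54, m=22, b=22

Final answer: 22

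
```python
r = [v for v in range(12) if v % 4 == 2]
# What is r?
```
Trace:
  v=0
  v=1
  v=2
  v=3
  v=4
  v=5
  v=6
  v=7
  v=8
  v=9
  v=10
  v=11
  r=[2, 6, 10]

Final answer: [2, 6, 10]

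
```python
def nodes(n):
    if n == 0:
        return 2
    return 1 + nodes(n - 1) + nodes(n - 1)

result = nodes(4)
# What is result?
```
Call trace (a repeated sub-call is expanded the first time; later identical calls just restate its return value):
nodes(n=4)
  nodes(n=3)
    nodes(n=2)
      nodes(n=1)
        nodes(n=0)
        -> return 2
        nodes(n=0)
        -> return 2
      -> return 5
      nodes(n=1) -> return 5  (same call as traced above)
    -> return 11
    nodes(n=2) -> return 11  (same call as traced above)
  -> return 23
  nodes(n=3) -> return 23  (same call as traced above)
-> return 47

Final answer: 47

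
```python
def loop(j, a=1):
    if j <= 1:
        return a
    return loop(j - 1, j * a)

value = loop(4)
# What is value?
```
Call trace:
loop(j=4, a=1)
  loop(j=3, a=4)
    loop(j=2, a=12)
      loop(j=1, a=24)
      -> return 24
    -> return 24
  -> return 24
-> return 24

Final answer: 24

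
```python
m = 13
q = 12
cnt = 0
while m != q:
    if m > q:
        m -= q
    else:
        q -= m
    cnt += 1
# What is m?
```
Trace:
  m=13
  m=13, q=12
  m=13, q=12, cnt=0
  m=1, q=12, cnt=1
  m=1, q=11, cnt=2
  m=1, q=10, cnt=3
  m=1, q=9, cnt=4
  m=1, q=8, cnt=5
  m=1, q=7, cnt=6
  m=1, q=6, cnt=7
  m=1, q=5, cnt=8
  m=1, q=4, cnt=9
  m=1, q=3, cnt=10
  m=1, q=2, cnt=11
  m=1, q=1, cnt=12

Final answer: 1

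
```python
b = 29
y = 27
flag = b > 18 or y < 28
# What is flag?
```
Trace:
  b=29
  b=29, y=27
  b=29, y=27, flag=True

Final answer: True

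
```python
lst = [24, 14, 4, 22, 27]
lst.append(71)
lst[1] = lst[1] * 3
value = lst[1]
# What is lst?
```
Trace:
  lst=[24, 14, 4, 22, 27]
  lst=[24, 14, 4, 22, 27, 71]
  lst=[24, 42, 4, 22, 27, 71]
  lst=[24, 42, 4, 22, 27, 71], value=42

Final answer: [24, 42, 4, 22, 27, 71]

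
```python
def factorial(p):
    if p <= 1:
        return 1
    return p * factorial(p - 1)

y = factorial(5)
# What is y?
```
Call trace:
factorial(p=5)
  factorial(p=4)
    factorial(p=3)
      factorial(p=2)
        factorial(p=1)
        -> return 1
      -> return 2
    -> return 6
  -> return 24
-> return 120

Final answer: 120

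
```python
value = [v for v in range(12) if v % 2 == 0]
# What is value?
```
Trace:
  v=0
  v=1
  v=2
  v=3
  v=4
  v=5
  v=6
  v=7
  v=8
  v=9
  v=10
  v=11
  value=[0, 2, 4, 6, 8, 10]

Final answer: [0, 2, 4, 6, 8, 10]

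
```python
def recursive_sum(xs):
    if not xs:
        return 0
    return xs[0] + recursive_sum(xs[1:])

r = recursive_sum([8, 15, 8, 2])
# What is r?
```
Call trace:
recursive_sum(xs=[8, 15, 8, 2])
  recursive_sum(xs=[15, 8, 2])
    recursive_sum(xs=[8, 2])
      recursive_sum(xs=[2])
        recursive_sum(xs=[])
        -> return 0
      -> return 2
    -> return 10
  -> return 25
-> return 33

Final answer: 33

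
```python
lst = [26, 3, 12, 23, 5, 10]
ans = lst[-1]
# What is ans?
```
Trace:
  lst=[26, 3, 12, 23, 5, 10]
  lst=[26, 3, 12, 23, 5, 10], ans=10

Final answer: 10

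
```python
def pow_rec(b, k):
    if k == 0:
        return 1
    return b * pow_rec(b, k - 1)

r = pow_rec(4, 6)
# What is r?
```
Call trace:
pow_rec(b=4, k=6)
  pow_rec(b=4, k=5)
    pow_rec(b=4, k=4)
      pow_rec(b=4, k=3)
        pow_rec(b=4, k=2)
          pow_rec(b=4, k=1)
            pow_rec(b=4, k=0)
            -> return 1
          -> return 4
        -> return 16
      -> return 64
    -> return 256
  -> return 1024
-> return 4096

Final answer: 4096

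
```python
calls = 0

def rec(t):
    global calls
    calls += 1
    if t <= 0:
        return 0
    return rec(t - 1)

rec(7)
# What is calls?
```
Call trace:
rec(t=7)
  rec(t=6)
    rec(t=5)
      rec(t=4)
        rec(t=3)
          rec(t=2)
            rec(t=1)
              rec(t=0)
              -> return 0
            -> return 0
          -> return 0
        -> return 0
      -> return 0
    -> return 0
  -> return 0
-> return 0

calls is incremented once per call. rec is entered once for each t = 7, 6, 5, 4, 3, 2, 1, 0 (the t <= 0 call returns without recursing), i.e. 7 + 1 calls.
calls = 8

Final answer: 8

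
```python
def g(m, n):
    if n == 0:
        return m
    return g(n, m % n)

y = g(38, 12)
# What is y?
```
Call trace:
g(m=38, n=12)
  g(m=12, n=2)
    g(m=2, n=0)
    -> return 2
  -> return 2
-> return 2

Final answer: 2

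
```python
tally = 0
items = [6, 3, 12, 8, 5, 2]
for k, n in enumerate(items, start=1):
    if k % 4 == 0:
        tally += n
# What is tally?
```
Trace:
  tally=0
  tally=0, k=1, n=6
  tally=0, k=2, n=3
  tally=0, k=3, n=12
  tally=8, k=4, n=8
  tally=8, k=5, n=5
  tally=8, k=6, n=2

Final answer: 8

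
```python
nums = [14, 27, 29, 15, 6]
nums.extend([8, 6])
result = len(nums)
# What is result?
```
Trace:
  nums=[14, 27, 29, 15, 6]
  nums=[14, 27, 29, 15, 6, 8, 6]
  nums=[14, 27, 29, 15, 6, 8, 6], result=7

Final answer: 7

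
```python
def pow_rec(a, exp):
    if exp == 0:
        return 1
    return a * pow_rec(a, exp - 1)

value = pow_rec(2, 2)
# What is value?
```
Call trace:
pow_rec(a=2, exp=2)
  pow_rec(a=2, exp=1)
    pow_rec(a=2, exp=0)
    -> return 1
  -> return 2
-> return 4

Final answer: 4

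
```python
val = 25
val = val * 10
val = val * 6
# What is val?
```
Trace:
  val=25
  val=250
  val=1500

Final answer: 1500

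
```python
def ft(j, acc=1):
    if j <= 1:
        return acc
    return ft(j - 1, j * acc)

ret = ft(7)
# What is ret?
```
Call trace:
ft(j=7, acc=1)
  ft(j=6, acc=7)
    ft(j=5, acc=42)
      ft(j=4, acc=210)
        ft(j=3, acc=840)
          ft(j=2, acc=2520)
            ft(j=1, acc=5040)
            -> return 5040
          -> return 5040
        -> return 5040
      -> return 5040
    -> return 5040
  -> return 5040
-> return 5040

Final answer: 5040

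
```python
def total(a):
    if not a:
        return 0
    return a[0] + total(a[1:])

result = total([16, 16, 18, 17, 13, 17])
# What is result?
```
Call trace:
total(a=[16, 16, 18, 17, 13, 17])
  total(a=[16, 18, 17, 13, 17])
    total(a=[18, 17, 13, 17])
      total(a=[17, 13, 17])
        total(a=[13, 17])
          total(a=[17])
            total(a=[])
            -> return 0
          -> return 17
        -> return 30
      -> return 47
    -> return 65
  -> return 81
-> return 97

Final answer: 97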